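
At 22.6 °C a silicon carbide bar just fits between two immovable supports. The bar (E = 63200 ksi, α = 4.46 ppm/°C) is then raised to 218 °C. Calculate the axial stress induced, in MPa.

E = 63200 ksi = 435.7 GPa.
ΔT = 195.4 K. Constrained thermal stress σ = E·α·ΔT = 435.7×10³ MPa × 4.46×10⁻⁶ × 195.4 = 380 MPa (compressive).

380 MPa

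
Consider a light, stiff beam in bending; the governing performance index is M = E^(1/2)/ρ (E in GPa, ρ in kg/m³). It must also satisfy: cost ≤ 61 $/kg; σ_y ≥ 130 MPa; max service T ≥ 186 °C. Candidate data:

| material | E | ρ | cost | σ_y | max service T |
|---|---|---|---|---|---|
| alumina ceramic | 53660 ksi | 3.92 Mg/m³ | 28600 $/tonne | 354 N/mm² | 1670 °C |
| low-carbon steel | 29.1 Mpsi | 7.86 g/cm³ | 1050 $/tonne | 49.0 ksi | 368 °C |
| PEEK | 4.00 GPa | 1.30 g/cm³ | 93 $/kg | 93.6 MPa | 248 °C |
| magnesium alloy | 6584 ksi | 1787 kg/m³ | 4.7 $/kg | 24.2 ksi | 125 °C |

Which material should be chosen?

alumina ceramic

Screen on constraints: cost ≤ 61 $/kg; σ_y ≥ 130 MPa; max service T ≥ 186 °C. Survivors: alumina ceramic, low-carbon steel.
Putting every candidate on a common basis:
  alumina ceramic: E = 370.0 GPa, ρ = 3920 kg/m³
  low-carbon steel: E = 200.6 GPa, ρ = 7860 kg/m³
  alumina ceramic: M = 4.91×10⁻³
  low-carbon steel: M = 1.80×10⁻³
Highest index: alumina ceramic.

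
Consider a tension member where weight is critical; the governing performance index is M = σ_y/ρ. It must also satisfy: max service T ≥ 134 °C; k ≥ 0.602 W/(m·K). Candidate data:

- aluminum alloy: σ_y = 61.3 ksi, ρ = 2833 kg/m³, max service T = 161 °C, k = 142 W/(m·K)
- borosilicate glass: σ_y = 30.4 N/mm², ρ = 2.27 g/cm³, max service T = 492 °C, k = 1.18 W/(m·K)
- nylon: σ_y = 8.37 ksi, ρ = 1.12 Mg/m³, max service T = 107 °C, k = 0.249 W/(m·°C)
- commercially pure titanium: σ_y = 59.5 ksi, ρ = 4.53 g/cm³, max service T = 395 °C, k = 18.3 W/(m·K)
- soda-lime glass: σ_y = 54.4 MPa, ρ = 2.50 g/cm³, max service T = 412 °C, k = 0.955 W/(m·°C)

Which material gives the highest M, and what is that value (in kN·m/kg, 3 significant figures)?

Screen on constraints: max service T ≥ 134 °C; k ≥ 0.602 W/(m·K). Survivors: aluminum alloy, borosilicate glass, commercially pure titanium, soda-lime glass.
In SI units:
  aluminum alloy: σ_y = 422.6 MPa, ρ = 2833 kg/m³
  borosilicate glass: σ_y = 30.40 MPa, ρ = 2270 kg/m³
  commercially pure titanium: σ_y = 410.2 MPa, ρ = 4530 kg/m³
  soda-lime glass: σ_y = 54.40 MPa, ρ = 2500 kg/m³
  aluminum alloy: M = 149 kN·m/kg
  commercially pure titanium: M = 90.6 kN·m/kg
  soda-lime glass: M = 21.8 kN·m/kg
  borosilicate glass: M = 13.4 kN·m/kg
Aluminum alloy has the largest M.

aluminum alloy, M = 149 kN·m/kg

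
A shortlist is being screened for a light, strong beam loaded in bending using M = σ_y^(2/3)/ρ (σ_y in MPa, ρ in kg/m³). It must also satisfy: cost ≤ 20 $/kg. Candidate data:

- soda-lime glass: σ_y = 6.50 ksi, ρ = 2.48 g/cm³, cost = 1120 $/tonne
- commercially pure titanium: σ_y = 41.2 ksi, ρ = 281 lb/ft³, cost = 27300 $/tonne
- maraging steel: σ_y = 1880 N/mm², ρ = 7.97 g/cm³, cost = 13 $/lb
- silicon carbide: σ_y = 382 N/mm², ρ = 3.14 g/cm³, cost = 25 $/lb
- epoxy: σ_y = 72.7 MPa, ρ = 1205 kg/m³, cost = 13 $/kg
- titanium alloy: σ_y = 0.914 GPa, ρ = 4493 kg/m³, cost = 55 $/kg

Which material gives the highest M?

epoxy

Screen on constraints: cost ≤ 20 $/kg. Survivors: soda-lime glass, epoxy.
Convert each candidate to consistent units, then evaluate M:
  soda-lime glass: σ_y = 44.82 MPa, ρ = 2480 kg/m³
  epoxy: σ_y = 72.70 MPa, ρ = 1205 kg/m³
  epoxy: M = 14.5×10⁻³
  soda-lime glass: M = 5.09×10⁻³
The maximum is for epoxy.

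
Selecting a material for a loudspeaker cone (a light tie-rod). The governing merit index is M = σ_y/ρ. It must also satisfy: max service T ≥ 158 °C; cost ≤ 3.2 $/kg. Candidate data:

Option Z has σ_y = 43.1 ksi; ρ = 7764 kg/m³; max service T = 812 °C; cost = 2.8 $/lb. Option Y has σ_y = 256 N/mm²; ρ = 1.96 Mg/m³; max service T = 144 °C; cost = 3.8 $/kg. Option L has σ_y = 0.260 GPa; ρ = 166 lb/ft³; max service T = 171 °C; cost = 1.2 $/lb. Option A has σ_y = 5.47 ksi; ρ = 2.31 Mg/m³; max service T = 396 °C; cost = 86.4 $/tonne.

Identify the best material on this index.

option L

Screen on constraints: max service T ≥ 158 °C; cost ≤ 3.2 $/kg. Survivors: option L, option A.
Normalizing units and computing the index:
  option L: σ_y = 260.0 MPa, ρ = 2659 kg/m³
  option A: σ_y = 37.71 MPa, ρ = 2310 kg/m³
  option L: M = 97.8 kN·m/kg
  option A: M = 16.3 kN·m/kg
Option L ranks first.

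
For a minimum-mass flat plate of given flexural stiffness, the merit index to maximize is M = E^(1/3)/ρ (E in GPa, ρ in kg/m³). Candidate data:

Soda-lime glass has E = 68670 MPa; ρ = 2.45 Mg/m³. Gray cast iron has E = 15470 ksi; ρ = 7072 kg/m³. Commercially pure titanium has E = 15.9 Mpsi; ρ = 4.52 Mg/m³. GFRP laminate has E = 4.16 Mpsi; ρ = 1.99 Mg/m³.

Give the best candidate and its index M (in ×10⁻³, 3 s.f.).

soda-lime glass, M = 1.67×10⁻³

Putting every candidate on a common basis:
  soda-lime glass: E = 68.67 GPa, ρ = 2450 kg/m³
  gray cast iron: E = 106.7 GPa, ρ = 7072 kg/m³
  commercially pure titanium: E = 109.6 GPa, ρ = 4520 kg/m³
  GFRP laminate: E = 28.68 GPa, ρ = 1990 kg/m³
  soda-lime glass: M = 1.67×10⁻³
  GFRP laminate: M = 1.54×10⁻³
  commercially pure titanium: M = 1.06×10⁻³
  gray cast iron: M = 0.671×10⁻³
Soda-lime glass ranks first.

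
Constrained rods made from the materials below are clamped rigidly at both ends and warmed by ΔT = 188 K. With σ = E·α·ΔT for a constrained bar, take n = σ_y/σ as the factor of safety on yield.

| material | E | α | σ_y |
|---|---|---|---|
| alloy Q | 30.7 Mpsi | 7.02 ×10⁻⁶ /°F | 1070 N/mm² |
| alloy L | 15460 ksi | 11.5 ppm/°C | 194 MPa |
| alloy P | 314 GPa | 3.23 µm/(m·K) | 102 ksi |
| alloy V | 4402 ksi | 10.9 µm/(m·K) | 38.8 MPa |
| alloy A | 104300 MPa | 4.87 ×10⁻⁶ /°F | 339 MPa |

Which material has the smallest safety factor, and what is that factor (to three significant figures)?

With everything in SI (GPa, ×10⁻⁶/K, MPa):
  alloy Q: E = 211.7, α = 12.6, σ_y = 1070 → σ = 503 MPa, n = 2.13
  alloy L: E = 106.6, α = 11.5, σ_y = 194.0 → σ = 230 MPa, n = 0.842
  alloy P: E = 314.0, α = 3.23, σ_y = 703.3 → σ = 191 MPa, n = 3.69
  alloy V: E = 30.35, α = 10.9, σ_y = 38.80 → σ = 62.2 MPa, n = 0.624
  alloy A: E = 104.3, α = 8.77, σ_y = 339.0 → σ = 172 MPa, n = 1.97
Smallest n: alloy V with n = 0.624.

alloy V, n = 0.624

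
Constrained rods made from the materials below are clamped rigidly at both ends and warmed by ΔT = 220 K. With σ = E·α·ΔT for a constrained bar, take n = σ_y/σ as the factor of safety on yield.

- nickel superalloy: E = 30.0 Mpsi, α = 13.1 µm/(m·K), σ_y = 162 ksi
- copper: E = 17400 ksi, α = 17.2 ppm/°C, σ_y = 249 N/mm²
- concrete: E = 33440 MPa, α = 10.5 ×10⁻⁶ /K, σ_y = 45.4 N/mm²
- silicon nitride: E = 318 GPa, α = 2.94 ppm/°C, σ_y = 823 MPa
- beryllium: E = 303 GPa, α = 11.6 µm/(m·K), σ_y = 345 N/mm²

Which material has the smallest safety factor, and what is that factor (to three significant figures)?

Per material, after unit conversion:
  nickel superalloy: E = 206.8, α = 13.1, σ_y = 1117 → σ = 596 MPa, n = 1.87
  copper: E = 120.0, α = 17.2, σ_y = 249.0 → σ = 454 MPa, n = 0.549
  concrete: E = 33.44, α = 10.5, σ_y = 45.40 → σ = 77.2 MPa, n = 0.588
  silicon nitride: E = 318.0, α = 2.94, σ_y = 823.0 → σ = 206 MPa, n = 4.00
  beryllium: E = 303.0, α = 11.6, σ_y = 345.0 → σ = 773 MPa, n = 0.446
Smallest n: beryllium with n = 0.446.

beryllium, n = 0.446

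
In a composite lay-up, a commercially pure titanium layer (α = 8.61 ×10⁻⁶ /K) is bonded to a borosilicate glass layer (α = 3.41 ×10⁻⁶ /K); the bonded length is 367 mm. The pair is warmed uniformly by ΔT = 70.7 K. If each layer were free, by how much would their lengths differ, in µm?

135 µm

Δα = |8.61 − 3.41|×10⁻⁶/K = 5.20×10⁻⁶/K.
ΔL_mismatch = Δα·L·ΔT = 5.20×10⁻⁶ × 367.0 mm × 70.7 K = 135 µm.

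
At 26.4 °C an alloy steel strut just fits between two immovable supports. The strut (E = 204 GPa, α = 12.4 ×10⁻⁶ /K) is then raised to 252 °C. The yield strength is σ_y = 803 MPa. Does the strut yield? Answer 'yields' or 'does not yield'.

ΔT = 225.6 K. Constrained thermal stress σ = E·α·ΔT = 204.0×10³ MPa × 12.4×10⁻⁶ × 225.6 = 571 MPa (compressive).
Compare to σ_y = 803 MPa: σ < σ_y, so it does not yield.

does not yield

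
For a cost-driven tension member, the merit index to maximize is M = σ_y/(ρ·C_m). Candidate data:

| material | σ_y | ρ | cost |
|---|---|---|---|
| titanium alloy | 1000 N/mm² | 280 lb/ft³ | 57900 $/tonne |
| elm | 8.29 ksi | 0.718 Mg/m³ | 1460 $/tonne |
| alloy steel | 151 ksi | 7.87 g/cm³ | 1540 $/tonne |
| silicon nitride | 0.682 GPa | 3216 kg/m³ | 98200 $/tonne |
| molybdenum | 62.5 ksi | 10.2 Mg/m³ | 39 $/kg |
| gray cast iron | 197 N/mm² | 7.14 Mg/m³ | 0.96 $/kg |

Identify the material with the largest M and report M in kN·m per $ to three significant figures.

alloy steel, M = 85.9 kN·m per $

Normalizing units and computing the index:
  titanium alloy: σ_y = 1000 MPa, ρ = 4485 kg/m³, cost = 57.90 $/kg
  elm: σ_y = 57.16 MPa, ρ = 718.0 kg/m³, cost = 1.460 $/kg
  alloy steel: σ_y = 1041 MPa, ρ = 7870 kg/m³, cost = 1.540 $/kg
  silicon nitride: σ_y = 682.0 MPa, ρ = 3216 kg/m³, cost = 98.20 $/kg
  molybdenum: σ_y = 430.9 MPa, ρ = 10200 kg/m³, cost = 39.00 $/kg
  gray cast iron: σ_y = 197.0 MPa, ρ = 7140 kg/m³, cost = 0.9600 $/kg
  alloy steel: M = 85.9 kN·m per $
  elm: M = 54.5 kN·m per $
  gray cast iron: M = 28.7 kN·m per $
  titanium alloy: M = 3.85 kN·m per $
  silicon nitride: M = 2.16 kN·m per $
  molybdenum: M = 1.08 kN·m per $
Alloy steel has the largest M.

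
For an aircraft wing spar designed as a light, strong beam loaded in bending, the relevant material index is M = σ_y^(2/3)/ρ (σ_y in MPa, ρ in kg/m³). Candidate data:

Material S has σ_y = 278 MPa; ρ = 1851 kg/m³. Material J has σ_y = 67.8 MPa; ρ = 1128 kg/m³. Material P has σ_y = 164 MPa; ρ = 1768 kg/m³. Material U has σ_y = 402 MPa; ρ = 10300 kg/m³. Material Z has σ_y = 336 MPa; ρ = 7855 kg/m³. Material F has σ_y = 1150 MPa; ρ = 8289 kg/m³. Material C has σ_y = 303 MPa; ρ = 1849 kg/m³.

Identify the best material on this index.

Per-candidate index values:
  material C: M = 24.4×10⁻³
  material S: M = 23.0×10⁻³
  material P: M = 16.9×10⁻³
  material J: M = 14.7×10⁻³
  material F: M = 13.2×10⁻³
  material Z: M = 6.15×10⁻³
  material U: M = 5.29×10⁻³
Material C ranks first.

material C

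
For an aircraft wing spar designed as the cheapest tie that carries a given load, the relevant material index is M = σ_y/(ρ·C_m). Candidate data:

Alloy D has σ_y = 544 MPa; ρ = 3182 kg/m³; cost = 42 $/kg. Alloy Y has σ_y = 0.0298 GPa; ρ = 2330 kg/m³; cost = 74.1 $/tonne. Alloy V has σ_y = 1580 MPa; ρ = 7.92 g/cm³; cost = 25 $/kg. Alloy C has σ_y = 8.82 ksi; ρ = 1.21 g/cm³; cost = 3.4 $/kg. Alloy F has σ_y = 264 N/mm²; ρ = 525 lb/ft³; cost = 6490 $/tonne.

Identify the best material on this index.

Putting every candidate on a common basis:
  alloy D: σ_y = 544.0 MPa, ρ = 3182 kg/m³, cost = 42.00 $/kg
  alloy Y: σ_y = 29.80 MPa, ρ = 2330 kg/m³, cost = 0.07410 $/kg
  alloy V: σ_y = 1580 MPa, ρ = 7920 kg/m³, cost = 25.00 $/kg
  alloy C: σ_y = 60.81 MPa, ρ = 1210 kg/m³, cost = 3.400 $/kg
  alloy F: σ_y = 264.0 MPa, ρ = 8410 kg/m³, cost = 6.490 $/kg
  alloy Y: M = 173 kN·m per $
  alloy C: M = 14.8 kN·m per $
  alloy V: M = 7.98 kN·m per $
  alloy F: M = 4.84 kN·m per $
  alloy D: M = 4.07 kN·m per $
Highest index: alloy Y.

alloy Y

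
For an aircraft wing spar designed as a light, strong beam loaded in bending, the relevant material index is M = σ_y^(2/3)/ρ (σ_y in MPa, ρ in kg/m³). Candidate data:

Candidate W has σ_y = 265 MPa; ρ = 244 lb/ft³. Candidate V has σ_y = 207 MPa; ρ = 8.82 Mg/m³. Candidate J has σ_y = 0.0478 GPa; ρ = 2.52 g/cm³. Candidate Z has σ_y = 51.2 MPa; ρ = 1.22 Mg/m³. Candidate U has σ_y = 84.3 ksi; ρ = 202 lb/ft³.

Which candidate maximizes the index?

candidate U

After converting to SI:
  candidate W: σ_y = 265.0 MPa, ρ = 3909 kg/m³
  candidate V: σ_y = 207.0 MPa, ρ = 8820 kg/m³
  candidate J: σ_y = 47.80 MPa, ρ = 2520 kg/m³
  candidate Z: σ_y = 51.20 MPa, ρ = 1220 kg/m³
  candidate U: σ_y = 581.2 MPa, ρ = 3236 kg/m³
  candidate U: M = 21.5×10⁻³
  candidate Z: M = 11.3×10⁻³
  candidate W: M = 10.6×10⁻³
  candidate J: M = 5.23×10⁻³
  candidate V: M = 3.97×10⁻³
Highest index: candidate U.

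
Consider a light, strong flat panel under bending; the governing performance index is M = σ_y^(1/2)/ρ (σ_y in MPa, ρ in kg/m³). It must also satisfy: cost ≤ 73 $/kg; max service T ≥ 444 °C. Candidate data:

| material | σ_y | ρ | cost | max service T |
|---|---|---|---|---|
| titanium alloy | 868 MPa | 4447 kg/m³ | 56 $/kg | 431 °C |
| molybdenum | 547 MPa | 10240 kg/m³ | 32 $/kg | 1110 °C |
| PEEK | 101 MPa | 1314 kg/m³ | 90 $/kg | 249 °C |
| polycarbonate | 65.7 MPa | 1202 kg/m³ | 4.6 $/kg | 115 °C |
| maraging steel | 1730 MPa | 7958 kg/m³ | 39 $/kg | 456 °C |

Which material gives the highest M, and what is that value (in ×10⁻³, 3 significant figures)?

Screen on constraints: cost ≤ 73 $/kg; max service T ≥ 444 °C. Survivors: molybdenum, maraging steel.
Per-candidate index values:
  maraging steel: M = 5.23×10⁻³
  molybdenum: M = 2.28×10⁻³
Maraging steel ranks first.

maraging steel, M = 5.23×10⁻³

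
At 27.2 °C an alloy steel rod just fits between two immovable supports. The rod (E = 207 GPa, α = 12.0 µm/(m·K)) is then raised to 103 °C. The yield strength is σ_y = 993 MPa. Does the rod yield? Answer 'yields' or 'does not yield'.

does not yield

ΔT = 75.80 K. Constrained thermal stress σ = E·α·ΔT = 207.0×10³ MPa × 12.0×10⁻⁶ × 75.80 = 188 MPa (compressive).
Compare to σ_y = 993 MPa: σ < σ_y, so it does not yield.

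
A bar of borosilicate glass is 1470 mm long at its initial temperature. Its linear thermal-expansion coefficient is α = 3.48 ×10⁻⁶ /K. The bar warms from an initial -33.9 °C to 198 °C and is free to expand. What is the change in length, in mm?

1.19 mm

ΔT = 198 − (-33.9) = 231.9 K.
ΔL = α·L₀·ΔT = 3.48×10⁻⁶ × 1470 mm × 231.9 K = 1.19 mm.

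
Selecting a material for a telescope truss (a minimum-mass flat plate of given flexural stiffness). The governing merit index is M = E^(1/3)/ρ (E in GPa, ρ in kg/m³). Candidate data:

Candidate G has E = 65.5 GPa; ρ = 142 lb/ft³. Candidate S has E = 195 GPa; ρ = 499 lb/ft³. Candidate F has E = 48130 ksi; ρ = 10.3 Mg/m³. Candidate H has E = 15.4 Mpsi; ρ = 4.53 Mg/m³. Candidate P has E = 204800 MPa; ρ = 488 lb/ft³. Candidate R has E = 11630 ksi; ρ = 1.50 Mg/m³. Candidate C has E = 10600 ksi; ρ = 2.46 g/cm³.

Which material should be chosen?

Convert each candidate to consistent units, then evaluate M:
  candidate G: E = 65.50 GPa, ρ = 2275 kg/m³
  candidate S: E = 195.0 GPa, ρ = 7993 kg/m³
  candidate F: E = 331.8 GPa, ρ = 10300 kg/m³
  candidate H: E = 106.2 GPa, ρ = 4530 kg/m³
  candidate P: E = 204.8 GPa, ρ = 7817 kg/m³
  candidate R: E = 80.19 GPa, ρ = 1500 kg/m³
  candidate C: E = 73.08 GPa, ρ = 2460 kg/m³
  candidate R: M = 2.87×10⁻³
  candidate G: M = 1.77×10⁻³
  candidate C: M = 1.70×10⁻³
  candidate H: M = 1.05×10⁻³
  candidate P: M = 0.754×10⁻³
  candidate S: M = 0.725×10⁻³
  candidate F: M = 0.672×10⁻³
Candidate R ranks first.

candidate R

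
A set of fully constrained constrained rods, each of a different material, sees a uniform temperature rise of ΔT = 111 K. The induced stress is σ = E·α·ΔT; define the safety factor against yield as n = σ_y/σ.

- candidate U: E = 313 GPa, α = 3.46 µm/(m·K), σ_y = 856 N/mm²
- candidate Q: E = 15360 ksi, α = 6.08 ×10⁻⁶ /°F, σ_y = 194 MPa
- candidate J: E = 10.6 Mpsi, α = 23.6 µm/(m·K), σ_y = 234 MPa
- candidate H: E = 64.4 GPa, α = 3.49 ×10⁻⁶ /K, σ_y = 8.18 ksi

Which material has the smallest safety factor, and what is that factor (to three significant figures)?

candidate J, n = 1.22

Per material, after unit conversion:
  candidate U: E = 313.0, α = 3.46, σ_y = 856.0 → σ = 120 MPa, n = 7.12
  candidate Q: E = 105.9, α = 10.9, σ_y = 194.0 → σ = 129 MPa, n = 1.51
  candidate J: E = 73.08, α = 23.6, σ_y = 234.0 → σ = 191 MPa, n = 1.22
  candidate H: E = 64.40, α = 3.49, σ_y = 56.40 → σ = 24.9 MPa, n = 2.26
Smallest n: candidate J with n = 1.22.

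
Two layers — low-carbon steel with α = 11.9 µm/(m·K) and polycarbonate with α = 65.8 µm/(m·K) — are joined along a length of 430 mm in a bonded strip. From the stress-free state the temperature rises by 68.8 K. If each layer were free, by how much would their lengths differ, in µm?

1590 µm

Δα = |11.9 − 65.8|×10⁻⁶/K = 53.9×10⁻⁶/K.
ΔL_mismatch = Δα·L·ΔT = 53.9×10⁻⁶ × 430.0 mm × 68.8 K = 1590 µm.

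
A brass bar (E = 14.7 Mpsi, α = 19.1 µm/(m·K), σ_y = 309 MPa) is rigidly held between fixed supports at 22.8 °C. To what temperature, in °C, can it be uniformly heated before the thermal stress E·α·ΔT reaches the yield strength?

E = 14.7 Mpsi = 101.4 GPa.
E·α·ΔT = 309.0 MPa ⇒ ΔT = 309.0 / (101.4×10³ × 19.1×10⁻⁶) = 159.6 K.
T = 22.8 + 159.6 = 182.4 °C.

182 °C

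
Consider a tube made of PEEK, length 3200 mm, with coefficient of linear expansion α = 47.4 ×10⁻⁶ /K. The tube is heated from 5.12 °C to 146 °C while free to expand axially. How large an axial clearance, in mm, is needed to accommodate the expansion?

ΔT = 146 − 5.12 = 140.9 K.
ΔL = α·L₀·ΔT = 47.4×10⁻⁶ × 3200 mm × 140.9 K = 21.4 mm.

21.4 mm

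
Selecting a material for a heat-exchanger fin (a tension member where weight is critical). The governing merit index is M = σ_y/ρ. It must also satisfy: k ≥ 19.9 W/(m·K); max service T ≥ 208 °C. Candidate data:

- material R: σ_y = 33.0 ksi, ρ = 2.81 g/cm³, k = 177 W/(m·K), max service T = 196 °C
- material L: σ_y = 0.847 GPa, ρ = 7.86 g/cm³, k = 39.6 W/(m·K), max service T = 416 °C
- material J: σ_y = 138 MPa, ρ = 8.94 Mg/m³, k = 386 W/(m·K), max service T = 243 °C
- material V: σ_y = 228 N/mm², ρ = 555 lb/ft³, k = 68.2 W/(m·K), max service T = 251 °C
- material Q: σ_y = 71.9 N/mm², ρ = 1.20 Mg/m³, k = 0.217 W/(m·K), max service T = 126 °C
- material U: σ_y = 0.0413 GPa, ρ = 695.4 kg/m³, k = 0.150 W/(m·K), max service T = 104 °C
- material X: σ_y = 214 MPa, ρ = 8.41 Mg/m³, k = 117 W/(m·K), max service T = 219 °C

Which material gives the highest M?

Screen on constraints: k ≥ 19.9 W/(m·K); max service T ≥ 208 °C. Survivors: material L, material J, material V, material X.
In SI units:
  material L: σ_y = 847.0 MPa, ρ = 7860 kg/m³
  material J: σ_y = 138.0 MPa, ρ = 8940 kg/m³
  material V: σ_y = 228.0 MPa, ρ = 8890 kg/m³
  material X: σ_y = 214.0 MPa, ρ = 8410 kg/m³
  material L: M = 108 kN·m/kg
  material V: M = 25.6 kN·m/kg
  material X: M = 25.4 kN·m/kg
  material J: M = 15.4 kN·m/kg
The maximum is for material L.

material L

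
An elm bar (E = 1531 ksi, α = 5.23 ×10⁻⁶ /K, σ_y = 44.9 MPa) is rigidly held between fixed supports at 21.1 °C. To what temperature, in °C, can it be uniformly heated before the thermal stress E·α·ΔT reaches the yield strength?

E = 1531 ksi = 10.56 GPa.
E·α·ΔT = 44.90 MPa ⇒ ΔT = 44.90 / (10.56×10³ × 5.23×10⁻⁶) = 813.3 K.
T = 21.1 + 813.3 = 834.4 °C.

834 °C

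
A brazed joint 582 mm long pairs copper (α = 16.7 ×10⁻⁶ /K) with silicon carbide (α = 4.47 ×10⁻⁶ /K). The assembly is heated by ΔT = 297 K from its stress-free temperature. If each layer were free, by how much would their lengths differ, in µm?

Δα = |16.7 − 4.47|×10⁻⁶/K = 12.2×10⁻⁶/K.
ΔL_mismatch = Δα·L·ΔT = 12.2×10⁻⁶ × 582.0 mm × 297.0 K = 2110 µm.

2110 µm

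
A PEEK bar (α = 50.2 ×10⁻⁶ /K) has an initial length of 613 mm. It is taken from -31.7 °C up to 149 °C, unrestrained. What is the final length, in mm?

618.56 mm

ΔT = 149 − (-31.7) = 180.7 K.
ΔL = α·L₀·ΔT = 50.2×10⁻⁶ × 613 mm × 180.7 K = 5.56 mm.
L = L₀ + ΔL = 613 + 5.56 = 618.56 mm.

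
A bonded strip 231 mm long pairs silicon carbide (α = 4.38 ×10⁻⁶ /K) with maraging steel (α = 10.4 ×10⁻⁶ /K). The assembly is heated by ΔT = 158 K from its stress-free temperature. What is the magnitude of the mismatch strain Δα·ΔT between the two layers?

9.51×10⁻⁴

Δα = |4.38 − 10.4|×10⁻⁶/K = 6.02×10⁻⁶/K.
Mismatch strain = Δα·ΔT = 6.02×10⁻⁶ × 158.0 = 9.51×10⁻⁴.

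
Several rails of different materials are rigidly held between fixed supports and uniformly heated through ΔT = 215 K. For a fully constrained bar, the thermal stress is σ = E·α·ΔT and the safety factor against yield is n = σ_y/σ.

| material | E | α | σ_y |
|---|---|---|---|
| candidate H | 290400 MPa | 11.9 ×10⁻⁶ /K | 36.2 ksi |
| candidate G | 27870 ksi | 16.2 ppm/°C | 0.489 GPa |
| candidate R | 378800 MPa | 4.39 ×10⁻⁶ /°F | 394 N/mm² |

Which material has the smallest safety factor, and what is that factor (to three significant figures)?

candidate H, n = 0.336

Converting E to GPa, α to ×10⁻⁶/K, σ_y to MPa, then σ and n for each:
  candidate H: E = 290.4, α = 11.9, σ_y = 249.6 → σ = 743 MPa, n = 0.336
  candidate G: E = 192.2, α = 16.2, σ_y = 489.0 → σ = 669 MPa, n = 0.731
  candidate R: E = 378.8, α = 7.90, σ_y = 394.0 → σ = 644 MPa, n = 0.612
Candidate H has the lowest safety factor, n = 0.336.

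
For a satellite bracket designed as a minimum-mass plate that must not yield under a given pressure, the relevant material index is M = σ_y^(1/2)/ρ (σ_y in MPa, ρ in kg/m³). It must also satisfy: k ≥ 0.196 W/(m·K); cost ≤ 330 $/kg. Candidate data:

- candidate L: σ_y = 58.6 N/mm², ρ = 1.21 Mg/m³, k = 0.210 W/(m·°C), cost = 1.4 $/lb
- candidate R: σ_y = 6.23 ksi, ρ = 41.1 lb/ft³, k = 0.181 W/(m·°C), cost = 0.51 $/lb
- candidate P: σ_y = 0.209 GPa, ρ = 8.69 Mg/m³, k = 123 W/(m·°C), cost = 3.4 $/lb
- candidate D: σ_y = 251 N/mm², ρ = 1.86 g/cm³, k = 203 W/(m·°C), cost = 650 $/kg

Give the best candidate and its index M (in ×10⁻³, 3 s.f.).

Screen on constraints: k ≥ 0.196 W/(m·K); cost ≤ 330 $/kg. Survivors: candidate L, candidate P.
Normalizing units and computing the index:
  candidate L: σ_y = 58.60 MPa, ρ = 1210 kg/m³
  candidate P: σ_y = 209.0 MPa, ρ = 8690 kg/m³
  candidate L: M = 6.33×10⁻³
  candidate P: M = 1.66×10⁻³
Candidate L ranks first.

candidate L, M = 6.33×10⁻³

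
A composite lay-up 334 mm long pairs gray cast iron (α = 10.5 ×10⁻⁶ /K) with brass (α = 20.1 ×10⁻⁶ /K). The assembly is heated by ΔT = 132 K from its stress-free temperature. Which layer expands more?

brass

α(gray cast iron) = 10.5×10⁻⁶/K vs α(brass) = 20.1×10⁻⁶/K.
Higher α expands more for the same ΔT: brass.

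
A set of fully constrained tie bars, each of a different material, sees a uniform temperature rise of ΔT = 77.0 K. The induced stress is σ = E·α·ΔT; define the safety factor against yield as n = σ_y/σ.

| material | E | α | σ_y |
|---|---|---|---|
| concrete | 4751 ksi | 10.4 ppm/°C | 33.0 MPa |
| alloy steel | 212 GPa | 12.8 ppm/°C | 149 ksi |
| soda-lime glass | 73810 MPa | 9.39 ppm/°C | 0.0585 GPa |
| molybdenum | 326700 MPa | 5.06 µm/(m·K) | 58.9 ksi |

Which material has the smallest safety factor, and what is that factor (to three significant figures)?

soda-lime glass, n = 1.10

Converting E to GPa, α to ×10⁻⁶/K, σ_y to MPa, then σ and n for each:
  concrete: E = 32.76, α = 10.4, σ_y = 33.00 → σ = 26.2 MPa, n = 1.26
  alloy steel: E = 212.0, α = 12.8, σ_y = 1027 → σ = 209 MPa, n = 4.92
  soda-lime glass: E = 73.81, α = 9.39, σ_y = 58.50 → σ = 53.4 MPa, n = 1.10
  molybdenum: E = 326.7, α = 5.06, σ_y = 406.1 → σ = 127 MPa, n = 3.19
The minimum is soda-lime glass at n = 1.10.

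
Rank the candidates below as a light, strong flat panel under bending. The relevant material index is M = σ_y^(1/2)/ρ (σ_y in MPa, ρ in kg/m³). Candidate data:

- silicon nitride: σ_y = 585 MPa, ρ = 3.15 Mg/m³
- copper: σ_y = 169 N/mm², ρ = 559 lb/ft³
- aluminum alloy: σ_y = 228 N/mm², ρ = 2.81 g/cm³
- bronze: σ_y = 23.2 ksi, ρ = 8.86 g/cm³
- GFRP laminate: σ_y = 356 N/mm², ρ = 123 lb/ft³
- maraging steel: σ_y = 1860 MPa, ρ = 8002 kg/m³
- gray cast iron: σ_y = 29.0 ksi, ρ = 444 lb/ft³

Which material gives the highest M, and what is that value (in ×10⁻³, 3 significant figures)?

GFRP laminate, M = 9.58×10⁻³

Putting every candidate on a common basis:
  silicon nitride: σ_y = 585.0 MPa, ρ = 3150 kg/m³
  copper: σ_y = 169.0 MPa, ρ = 8954 kg/m³
  aluminum alloy: σ_y = 228.0 MPa, ρ = 2810 kg/m³
  bronze: σ_y = 160.0 MPa, ρ = 8860 kg/m³
  GFRP laminate: σ_y = 356.0 MPa, ρ = 1970 kg/m³
  maraging steel: σ_y = 1860 MPa, ρ = 8002 kg/m³
  gray cast iron: σ_y = 199.9 MPa, ρ = 7112 kg/m³
  GFRP laminate: M = 9.58×10⁻³
  silicon nitride: M = 7.68×10⁻³
  maraging steel: M = 5.39×10⁻³
  aluminum alloy: M = 5.37×10⁻³
  gray cast iron: M = 1.99×10⁻³
  copper: M = 1.45×10⁻³
  bronze: M = 1.43×10⁻³
Highest index: GFRP laminate.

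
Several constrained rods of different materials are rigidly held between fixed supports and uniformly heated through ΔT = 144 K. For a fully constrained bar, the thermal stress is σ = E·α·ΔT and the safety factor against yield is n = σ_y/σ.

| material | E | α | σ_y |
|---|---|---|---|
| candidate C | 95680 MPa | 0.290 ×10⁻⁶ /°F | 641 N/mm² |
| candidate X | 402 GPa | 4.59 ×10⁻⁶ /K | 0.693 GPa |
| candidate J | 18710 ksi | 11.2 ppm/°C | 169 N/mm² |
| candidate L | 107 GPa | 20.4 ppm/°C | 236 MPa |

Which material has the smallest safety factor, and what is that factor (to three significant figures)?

In consistent units (E in GPa, α in ×10⁻⁶/K, σ_y in MPa):
  candidate C: E = 95.68, α = 0.522, σ_y = 641.0 → σ = 7.19 MPa, n = 89.1
  candidate X: E = 402.0, α = 4.59, σ_y = 693.0 → σ = 266 MPa, n = 2.61
  candidate J: E = 129.0, α = 11.2, σ_y = 169.0 → σ = 208 MPa, n = 0.812
  candidate L: E = 107.0, α = 20.4, σ_y = 236.0 → σ = 314 MPa, n = 0.751
Smallest n: candidate L with n = 0.751.

candidate L, n = 0.751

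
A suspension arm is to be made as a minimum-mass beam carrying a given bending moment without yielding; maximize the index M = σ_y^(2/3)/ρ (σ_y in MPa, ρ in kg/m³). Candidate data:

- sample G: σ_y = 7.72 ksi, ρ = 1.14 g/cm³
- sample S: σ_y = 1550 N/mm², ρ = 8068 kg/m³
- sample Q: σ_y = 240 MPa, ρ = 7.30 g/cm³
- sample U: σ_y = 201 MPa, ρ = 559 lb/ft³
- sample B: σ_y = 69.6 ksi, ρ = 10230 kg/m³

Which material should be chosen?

sample S

Normalizing units and computing the index:
  sample G: σ_y = 53.23 MPa, ρ = 1140 kg/m³
  sample S: σ_y = 1550 MPa, ρ = 8068 kg/m³
  sample Q: σ_y = 240.0 MPa, ρ = 7300 kg/m³
  sample U: σ_y = 201.0 MPa, ρ = 8954 kg/m³
  sample B: σ_y = 479.9 MPa, ρ = 10230 kg/m³
  sample S: M = 16.6×10⁻³
  sample G: M = 12.4×10⁻³
  sample B: M = 5.99×10⁻³
  sample Q: M = 5.29×10⁻³
  sample U: M = 3.83×10⁻³
Highest index: sample S.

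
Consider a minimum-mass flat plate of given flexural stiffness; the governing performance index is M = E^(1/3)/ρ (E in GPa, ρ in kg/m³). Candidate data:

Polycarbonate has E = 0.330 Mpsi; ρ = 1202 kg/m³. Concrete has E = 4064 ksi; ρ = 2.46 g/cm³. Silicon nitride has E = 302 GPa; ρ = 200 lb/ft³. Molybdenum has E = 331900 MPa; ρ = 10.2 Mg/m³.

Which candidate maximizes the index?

Normalizing units and computing the index:
  polycarbonate: E = 2.275 GPa, ρ = 1202 kg/m³
  concrete: E = 28.02 GPa, ρ = 2460 kg/m³
  silicon nitride: E = 302.0 GPa, ρ = 3204 kg/m³
  molybdenum: E = 331.9 GPa, ρ = 10200 kg/m³
  silicon nitride: M = 2.09×10⁻³
  concrete: M = 1.23×10⁻³
  polycarbonate: M = 1.09×10⁻³
  molybdenum: M = 0.679×10⁻³
Silicon nitride has the largest M.

silicon nitride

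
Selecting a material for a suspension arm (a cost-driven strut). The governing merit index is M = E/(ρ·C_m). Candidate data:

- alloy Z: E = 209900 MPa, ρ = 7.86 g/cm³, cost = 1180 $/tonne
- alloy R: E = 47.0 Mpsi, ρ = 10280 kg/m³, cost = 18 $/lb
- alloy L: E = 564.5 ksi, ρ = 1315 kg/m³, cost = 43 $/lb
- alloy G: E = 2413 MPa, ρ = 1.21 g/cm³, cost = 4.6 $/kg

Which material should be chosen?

alloy Z

Convert each candidate to consistent units, then evaluate M:
  alloy Z: E = 209.9 GPa, ρ = 7860 kg/m³, cost = 1.180 $/kg
  alloy R: E = 324.1 GPa, ρ = 10280 kg/m³, cost = 39.68 $/kg
  alloy L: E = 3.892 GPa, ρ = 1315 kg/m³, cost = 94.80 $/kg
  alloy G: E = 2.413 GPa, ρ = 1210 kg/m³, cost = 4.600 $/kg
  alloy Z: M = 22.6 MN·m per $
  alloy R: M = 0.794 MN·m per $
  alloy G: M = 0.434 MN·m per $
  alloy L: M = 0.0312 MN·m per $
Highest index: alloy Z.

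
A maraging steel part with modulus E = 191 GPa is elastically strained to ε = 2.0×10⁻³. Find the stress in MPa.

382 MPa

σ = E·ε = 191000 MPa × 2.0×10⁻³ = 382 MPa.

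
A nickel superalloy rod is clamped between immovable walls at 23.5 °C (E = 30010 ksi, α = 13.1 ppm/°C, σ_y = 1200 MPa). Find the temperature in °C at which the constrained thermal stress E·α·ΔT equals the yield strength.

E = 30010 ksi = 206.9 GPa.
E·α·ΔT = 1200 MPa ⇒ ΔT = 1200 / (206.9×10³ × 13.1×10⁻⁶) = 442.7 K.
T = 23.5 + 442.7 = 466.2 °C.

466 °C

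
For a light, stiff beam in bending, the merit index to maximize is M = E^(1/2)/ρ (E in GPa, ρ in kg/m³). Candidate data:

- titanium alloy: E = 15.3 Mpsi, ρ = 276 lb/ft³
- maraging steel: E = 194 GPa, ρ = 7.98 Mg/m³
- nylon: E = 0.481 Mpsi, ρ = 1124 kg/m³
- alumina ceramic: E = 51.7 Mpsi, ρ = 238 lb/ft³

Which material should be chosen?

alumina ceramic

Convert each candidate to consistent units, then evaluate M:
  titanium alloy: E = 105.5 GPa, ρ = 4421 kg/m³
  maraging steel: E = 194.0 GPa, ρ = 7980 kg/m³
  nylon: E = 3.316 GPa, ρ = 1124 kg/m³
  alumina ceramic: E = 356.5 GPa, ρ = 3812 kg/m³
  alumina ceramic: M = 4.95×10⁻³
  titanium alloy: M = 2.32×10⁻³
  maraging steel: M = 1.75×10⁻³
  nylon: M = 1.62×10⁻³
The maximum is for alumina ceramic.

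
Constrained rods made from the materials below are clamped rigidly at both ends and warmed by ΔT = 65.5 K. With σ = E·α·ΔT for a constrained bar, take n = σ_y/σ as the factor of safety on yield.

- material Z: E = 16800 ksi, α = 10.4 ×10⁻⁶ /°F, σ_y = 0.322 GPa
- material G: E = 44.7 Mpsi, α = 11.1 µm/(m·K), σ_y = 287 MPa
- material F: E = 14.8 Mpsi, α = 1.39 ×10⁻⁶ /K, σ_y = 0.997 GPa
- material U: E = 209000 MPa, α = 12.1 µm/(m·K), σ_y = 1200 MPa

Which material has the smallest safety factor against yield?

material G

Converting E to GPa, α to ×10⁻⁶/K, σ_y to MPa, then σ and n for each:
  material Z: E = 115.8, α = 18.7, σ_y = 322.0 → σ = 142 MPa, n = 2.27
  material G: E = 308.2, α = 11.1, σ_y = 287.0 → σ = 224 MPa, n = 1.28
  material F: E = 102.0, α = 1.39, σ_y = 997.0 → σ = 9.29 MPa, n = 107
  material U: E = 209.0, α = 12.1, σ_y = 1200 → σ = 166 MPa, n = 7.24
The minimum is material G at n = 1.28.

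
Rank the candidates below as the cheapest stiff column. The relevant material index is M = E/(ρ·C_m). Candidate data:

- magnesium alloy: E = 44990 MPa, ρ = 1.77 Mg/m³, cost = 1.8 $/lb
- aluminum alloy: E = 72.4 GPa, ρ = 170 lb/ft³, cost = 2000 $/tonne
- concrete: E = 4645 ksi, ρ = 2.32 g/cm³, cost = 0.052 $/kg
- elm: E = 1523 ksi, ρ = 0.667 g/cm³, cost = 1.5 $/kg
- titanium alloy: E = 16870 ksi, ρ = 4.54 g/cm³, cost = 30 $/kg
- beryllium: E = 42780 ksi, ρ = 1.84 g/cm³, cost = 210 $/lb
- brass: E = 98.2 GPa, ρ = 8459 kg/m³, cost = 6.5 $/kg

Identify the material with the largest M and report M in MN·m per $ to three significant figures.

concrete, M = 265 MN·m per $

Convert each candidate to consistent units, then evaluate M:
  magnesium alloy: E = 44.99 GPa, ρ = 1770 kg/m³, cost = 3.968 $/kg
  aluminum alloy: E = 72.40 GPa, ρ = 2723 kg/m³, cost = 2.000 $/kg
  concrete: E = 32.03 GPa, ρ = 2320 kg/m³, cost = 0.05200 $/kg
  elm: E = 10.50 GPa, ρ = 667.0 kg/m³, cost = 1.500 $/kg
  titanium alloy: E = 116.3 GPa, ρ = 4540 kg/m³, cost = 30.00 $/kg
  beryllium: E = 295.0 GPa, ρ = 1840 kg/m³, cost = 463.0 $/kg
  brass: E = 98.20 GPa, ρ = 8459 kg/m³, cost = 6.500 $/kg
  concrete: M = 265 MN·m per $
  aluminum alloy: M = 13.3 MN·m per $
  elm: M = 10.5 MN·m per $
  magnesium alloy: M = 6.41 MN·m per $
  brass: M = 1.79 MN·m per $
  titanium alloy: M = 0.854 MN·m per $
  beryllium: M = 0.346 MN·m per $
Concrete ranks first.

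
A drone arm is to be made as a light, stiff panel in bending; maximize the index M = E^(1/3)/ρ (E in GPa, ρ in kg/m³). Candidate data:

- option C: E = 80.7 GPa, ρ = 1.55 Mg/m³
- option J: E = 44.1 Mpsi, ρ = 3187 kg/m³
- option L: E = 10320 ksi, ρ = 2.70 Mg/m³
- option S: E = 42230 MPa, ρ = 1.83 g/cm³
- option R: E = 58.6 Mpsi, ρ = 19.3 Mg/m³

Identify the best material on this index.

option C

In SI units:
  option C: E = 80.70 GPa, ρ = 1550 kg/m³
  option J: E = 304.1 GPa, ρ = 3187 kg/m³
  option L: E = 71.15 GPa, ρ = 2700 kg/m³
  option S: E = 42.23 GPa, ρ = 1830 kg/m³
  option R: E = 404.0 GPa, ρ = 19300 kg/m³
  option C: M = 2.79×10⁻³
  option J: M = 2.11×10⁻³
  option S: M = 1.90×10⁻³
  option L: M = 1.53×10⁻³
  option R: M = 0.383×10⁻³
Option C ranks first.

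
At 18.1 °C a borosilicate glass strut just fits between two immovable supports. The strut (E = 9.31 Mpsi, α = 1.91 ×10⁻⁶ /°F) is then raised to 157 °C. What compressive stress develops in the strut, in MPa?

30.7 MPa

E = 9.31 Mpsi = 64.19 GPa.
α = 1.91×10⁻⁶/°F × 9/5 = 3.44×10⁻⁶/K.
ΔT = 138.9 K. Constrained thermal stress σ = E·α·ΔT = 64.19×10³ MPa × 3.44×10⁻⁶ × 138.9 = 30.7 MPa (compressive).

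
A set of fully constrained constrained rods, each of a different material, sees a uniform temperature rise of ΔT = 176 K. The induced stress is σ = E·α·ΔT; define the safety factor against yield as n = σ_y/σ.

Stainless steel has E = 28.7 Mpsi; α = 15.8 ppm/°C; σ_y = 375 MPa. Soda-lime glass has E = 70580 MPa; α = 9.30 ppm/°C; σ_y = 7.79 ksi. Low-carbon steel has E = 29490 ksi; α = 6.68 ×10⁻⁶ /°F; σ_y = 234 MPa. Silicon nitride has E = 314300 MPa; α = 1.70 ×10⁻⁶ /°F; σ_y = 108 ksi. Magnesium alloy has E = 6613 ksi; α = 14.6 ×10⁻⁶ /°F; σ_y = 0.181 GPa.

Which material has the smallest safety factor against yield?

soda-lime glass

Converting E to GPa, α to ×10⁻⁶/K, σ_y to MPa, then σ and n for each:
  stainless steel: E = 197.9, α = 15.8, σ_y = 375.0 → σ = 550 MPa, n = 0.681
  soda-lime glass: E = 70.58, α = 9.30, σ_y = 53.71 → σ = 116 MPa, n = 0.465
  low-carbon steel: E = 203.3, α = 12.0, σ_y = 234.0 → σ = 430 MPa, n = 0.544
  silicon nitride: E = 314.3, α = 3.06, σ_y = 744.6 → σ = 169 MPa, n = 4.40
  magnesium alloy: E = 45.60, α = 26.3, σ_y = 181.0 → σ = 211 MPa, n = 0.858
Smallest n: soda-lime glass with n = 0.465.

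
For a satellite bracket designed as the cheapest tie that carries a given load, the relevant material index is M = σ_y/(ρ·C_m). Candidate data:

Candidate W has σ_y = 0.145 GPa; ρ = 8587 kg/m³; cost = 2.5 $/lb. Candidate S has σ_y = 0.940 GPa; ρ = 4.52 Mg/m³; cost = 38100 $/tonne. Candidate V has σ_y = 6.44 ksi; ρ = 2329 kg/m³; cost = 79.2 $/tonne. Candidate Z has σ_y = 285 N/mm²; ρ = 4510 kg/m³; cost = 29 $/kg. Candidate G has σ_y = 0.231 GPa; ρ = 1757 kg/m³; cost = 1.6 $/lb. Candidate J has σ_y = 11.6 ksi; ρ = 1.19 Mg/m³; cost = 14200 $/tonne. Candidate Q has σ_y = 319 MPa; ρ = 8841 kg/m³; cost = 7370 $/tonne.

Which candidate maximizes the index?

candidate V

In SI units:
  candidate W: σ_y = 145.0 MPa, ρ = 8587 kg/m³, cost = 5.511 $/kg
  candidate S: σ_y = 940.0 MPa, ρ = 4520 kg/m³, cost = 38.10 $/kg
  candidate V: σ_y = 44.40 MPa, ρ = 2329 kg/m³, cost = 0.07920 $/kg
  candidate Z: σ_y = 285.0 MPa, ρ = 4510 kg/m³, cost = 29.00 $/kg
  candidate G: σ_y = 231.0 MPa, ρ = 1757 kg/m³, cost = 3.527 $/kg
  candidate J: σ_y = 79.98 MPa, ρ = 1190 kg/m³, cost = 14.20 $/kg
  candidate Q: σ_y = 319.0 MPa, ρ = 8841 kg/m³, cost = 7.370 $/kg
  candidate V: M = 241 kN·m per $
  candidate G: M = 37.3 kN·m per $
  candidate S: M = 5.46 kN·m per $
  candidate Q: M = 4.90 kN·m per $
  candidate J: M = 4.73 kN·m per $
  candidate W: M = 3.06 kN·m per $
  candidate Z: M = 2.18 kN·m per $
Candidate V has the largest M.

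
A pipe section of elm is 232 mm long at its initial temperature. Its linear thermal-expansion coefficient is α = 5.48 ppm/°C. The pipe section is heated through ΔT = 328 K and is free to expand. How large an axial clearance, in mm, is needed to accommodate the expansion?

0.417 mm

ΔL = α·L₀·ΔT = 5.48×10⁻⁶ × 232 mm × 328.0 K = 0.417 mm.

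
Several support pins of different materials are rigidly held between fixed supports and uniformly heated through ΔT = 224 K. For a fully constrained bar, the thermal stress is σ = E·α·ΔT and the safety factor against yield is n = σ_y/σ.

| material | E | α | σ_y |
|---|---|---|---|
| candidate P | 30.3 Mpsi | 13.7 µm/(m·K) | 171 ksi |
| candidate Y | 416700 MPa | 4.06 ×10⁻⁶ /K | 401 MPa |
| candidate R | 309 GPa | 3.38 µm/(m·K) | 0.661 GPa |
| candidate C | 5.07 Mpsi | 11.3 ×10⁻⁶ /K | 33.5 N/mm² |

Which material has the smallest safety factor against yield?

Per material, after unit conversion:
  candidate P: E = 208.9, α = 13.7, σ_y = 1179 → σ = 641 MPa, n = 1.84
  candidate Y: E = 416.7, α = 4.06, σ_y = 401.0 → σ = 379 MPa, n = 1.06
  candidate R: E = 309.0, α = 3.38, σ_y = 661.0 → σ = 234 MPa, n = 2.83
  candidate C: E = 34.96, α = 11.3, σ_y = 33.50 → σ = 88.5 MPa, n = 0.379
Candidate C has the lowest safety factor, n = 0.379.

candidate C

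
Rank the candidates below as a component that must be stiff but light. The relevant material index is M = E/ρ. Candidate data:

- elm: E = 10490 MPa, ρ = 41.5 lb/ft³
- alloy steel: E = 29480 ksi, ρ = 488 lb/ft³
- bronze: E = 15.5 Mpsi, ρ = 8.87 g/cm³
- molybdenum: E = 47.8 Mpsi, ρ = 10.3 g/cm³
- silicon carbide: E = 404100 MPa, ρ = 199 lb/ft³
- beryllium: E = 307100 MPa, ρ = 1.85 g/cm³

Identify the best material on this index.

Normalizing units and computing the index:
  elm: E = 10.49 GPa, ρ = 664.8 kg/m³
  alloy steel: E = 203.3 GPa, ρ = 7817 kg/m³
  bronze: E = 106.9 GPa, ρ = 8870 kg/m³
  molybdenum: E = 329.6 GPa, ρ = 10300 kg/m³
  silicon carbide: E = 404.1 GPa, ρ = 3188 kg/m³
  beryllium: E = 307.1 GPa, ρ = 1850 kg/m³
  beryllium: M = 166 MN·m/kg
  silicon carbide: M = 127 MN·m/kg
  molybdenum: M = 32.0 MN·m/kg
  alloy steel: M = 26.0 MN·m/kg
  elm: M = 15.8 MN·m/kg
  bronze: M = 12.0 MN·m/kg
Beryllium has the largest M.

beryllium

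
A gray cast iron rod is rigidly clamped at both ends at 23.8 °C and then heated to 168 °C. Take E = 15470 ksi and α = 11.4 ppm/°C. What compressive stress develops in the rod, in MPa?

175 MPa

E = 15470 ksi = 106.7 GPa.
ΔT = 144.2 K. Constrained thermal stress σ = E·α·ΔT = 106.7×10³ MPa × 11.4×10⁻⁶ × 144.2 = 175 MPa (compressive).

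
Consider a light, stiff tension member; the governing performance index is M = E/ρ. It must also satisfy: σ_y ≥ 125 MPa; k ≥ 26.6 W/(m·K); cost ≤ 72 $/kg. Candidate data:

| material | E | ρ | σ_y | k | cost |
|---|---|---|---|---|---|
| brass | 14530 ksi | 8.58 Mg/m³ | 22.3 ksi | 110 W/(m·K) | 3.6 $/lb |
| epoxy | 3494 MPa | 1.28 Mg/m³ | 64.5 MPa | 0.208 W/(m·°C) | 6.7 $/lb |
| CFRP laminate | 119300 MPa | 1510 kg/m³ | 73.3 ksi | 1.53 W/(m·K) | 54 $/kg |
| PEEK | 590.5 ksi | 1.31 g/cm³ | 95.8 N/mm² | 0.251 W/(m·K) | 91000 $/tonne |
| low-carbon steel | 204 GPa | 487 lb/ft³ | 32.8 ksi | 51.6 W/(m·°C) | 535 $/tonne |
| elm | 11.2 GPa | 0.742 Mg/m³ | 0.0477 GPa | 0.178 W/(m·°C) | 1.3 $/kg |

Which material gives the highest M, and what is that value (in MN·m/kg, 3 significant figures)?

low-carbon steel, M = 26.2 MN·m/kg

Screen on constraints: σ_y ≥ 125 MPa; k ≥ 26.6 W/(m·K); cost ≤ 72 $/kg. Survivors: brass, low-carbon steel.
Normalizing units and computing the index:
  brass: E = 100.2 GPa, ρ = 8580 kg/m³
  low-carbon steel: E = 204.0 GPa, ρ = 7801 kg/m³
  low-carbon steel: M = 26.2 MN·m/kg
  brass: M = 11.7 MN·m/kg
Low-carbon steel ranks first.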